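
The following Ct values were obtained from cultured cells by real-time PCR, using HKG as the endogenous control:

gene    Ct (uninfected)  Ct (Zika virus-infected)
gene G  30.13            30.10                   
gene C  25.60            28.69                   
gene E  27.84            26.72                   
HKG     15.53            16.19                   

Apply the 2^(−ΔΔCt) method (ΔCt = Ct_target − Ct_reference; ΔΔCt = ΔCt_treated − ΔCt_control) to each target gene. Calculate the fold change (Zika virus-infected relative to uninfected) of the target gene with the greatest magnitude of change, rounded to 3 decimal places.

0.186

gene G: ΔΔCt = (30.10−16.19) − (30.13−15.53) = 13.91 − 14.60 = -0.69; fold change = 2^0.69 = 1.613
gene C: ΔΔCt = (28.69−16.19) − (25.60−15.53) = 12.50 − 10.07 = 2.43; fold change = 2^-2.43 = 0.186
gene E: ΔΔCt = (26.72−16.19) − (27.84−15.53) = 10.53 − 12.31 = -1.78; fold change = 2^1.78 = 3.434
gene C has the largest |ΔΔCt| = 2.43.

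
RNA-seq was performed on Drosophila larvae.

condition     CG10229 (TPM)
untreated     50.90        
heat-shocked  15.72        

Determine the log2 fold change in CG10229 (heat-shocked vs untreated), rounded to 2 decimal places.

Fold change = 15.72 / 50.90 = 0.3088
log2(0.3088) = -1.695

-1.70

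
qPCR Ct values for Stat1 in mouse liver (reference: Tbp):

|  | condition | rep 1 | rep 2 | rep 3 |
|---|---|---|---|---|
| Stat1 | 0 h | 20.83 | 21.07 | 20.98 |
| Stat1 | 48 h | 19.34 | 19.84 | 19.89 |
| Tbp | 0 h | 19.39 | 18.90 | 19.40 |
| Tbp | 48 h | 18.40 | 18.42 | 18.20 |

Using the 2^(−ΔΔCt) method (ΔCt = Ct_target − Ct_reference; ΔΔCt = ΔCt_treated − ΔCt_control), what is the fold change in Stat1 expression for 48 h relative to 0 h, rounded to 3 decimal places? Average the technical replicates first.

Mean Ct: Stat1 0 h 20.960; Stat1 48 h 19.690; Tbp 0 h 19.230; Tbp 48 h 18.340
ΔCt(0 h) = 20.960 − 19.230 = 1.730
ΔCt(48 h) = 19.690 − 18.340 = 1.350
ΔΔCt = 1.350 − 1.730 = -0.380
Fold change = 2^(−(-0.380)) = 2^0.380 = 1.3013

1.301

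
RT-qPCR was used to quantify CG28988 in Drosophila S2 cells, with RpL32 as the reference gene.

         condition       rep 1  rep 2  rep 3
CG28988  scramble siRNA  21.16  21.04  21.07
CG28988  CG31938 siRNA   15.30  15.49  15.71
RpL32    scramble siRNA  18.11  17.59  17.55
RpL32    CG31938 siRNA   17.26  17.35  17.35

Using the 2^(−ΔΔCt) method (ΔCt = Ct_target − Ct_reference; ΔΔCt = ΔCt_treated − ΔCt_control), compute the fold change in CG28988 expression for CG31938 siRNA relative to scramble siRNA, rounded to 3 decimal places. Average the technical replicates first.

Mean Ct: CG28988 scramble siRNA 21.090; CG28988 CG31938 siRNA 15.500; RpL32 scramble siRNA 17.750; RpL32 CG31938 siRNA 17.320
ΔCt(scramble siRNA) = 21.090 − 17.750 = 3.340
ΔCt(CG31938 siRNA) = 15.500 − 17.320 = -1.820
ΔΔCt = -1.820 − 3.340 = -5.160
Fold change = 2^(−(-5.160)) = 2^5.160 = 35.7532

35.753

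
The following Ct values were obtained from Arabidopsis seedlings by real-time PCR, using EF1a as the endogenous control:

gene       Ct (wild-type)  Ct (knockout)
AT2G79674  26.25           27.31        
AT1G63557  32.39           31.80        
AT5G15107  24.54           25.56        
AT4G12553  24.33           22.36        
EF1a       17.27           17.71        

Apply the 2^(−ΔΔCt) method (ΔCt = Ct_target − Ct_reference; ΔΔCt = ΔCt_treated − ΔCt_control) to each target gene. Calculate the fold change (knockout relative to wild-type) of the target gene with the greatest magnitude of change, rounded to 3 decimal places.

5.315

AT2G79674: ΔΔCt = (27.31−17.71) − (26.25−17.27) = 9.60 − 8.98 = 0.62; fold change = 2^-0.62 = 0.651
AT1G63557: ΔΔCt = (31.80−17.71) − (32.39−17.27) = 14.09 − 15.12 = -1.03; fold change = 2^1.03 = 2.042
AT5G15107: ΔΔCt = (25.56−17.71) − (24.54−17.27) = 7.85 − 7.27 = 0.58; fold change = 2^-0.58 = 0.669
AT4G12553: ΔΔCt = (22.36−17.71) − (24.33−17.27) = 4.65 − 7.06 = -2.41; fold change = 2^2.41 = 5.315
AT4G12553 has the largest |ΔΔCt| = 2.41.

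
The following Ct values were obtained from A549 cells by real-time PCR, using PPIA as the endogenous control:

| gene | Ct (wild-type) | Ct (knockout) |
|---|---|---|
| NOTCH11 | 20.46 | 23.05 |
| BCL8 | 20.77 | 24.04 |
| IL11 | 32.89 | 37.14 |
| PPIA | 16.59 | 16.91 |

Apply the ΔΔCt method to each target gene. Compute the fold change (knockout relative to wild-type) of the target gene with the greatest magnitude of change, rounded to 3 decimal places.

NOTCH11: ΔΔCt = (23.05−16.91) − (20.46−16.59) = 6.14 − 3.87 = 2.27; fold change = 2^-2.27 = 0.207
BCL8: ΔΔCt = (24.04−16.91) − (20.77−16.59) = 7.13 − 4.18 = 2.95; fold change = 2^-2.95 = 0.129
IL11: ΔΔCt = (37.14−16.91) − (32.89−16.59) = 20.23 − 16.30 = 3.93; fold change = 2^-3.93 = 0.066
IL11 has the largest |ΔΔCt| = 3.93.

0.066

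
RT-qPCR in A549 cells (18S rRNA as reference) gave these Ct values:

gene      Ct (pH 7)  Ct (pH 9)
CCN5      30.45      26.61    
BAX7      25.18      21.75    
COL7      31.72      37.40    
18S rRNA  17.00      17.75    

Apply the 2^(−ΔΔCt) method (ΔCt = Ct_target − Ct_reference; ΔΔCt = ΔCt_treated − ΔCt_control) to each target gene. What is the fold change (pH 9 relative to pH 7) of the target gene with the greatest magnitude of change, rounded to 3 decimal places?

0.033

CCN5: ΔΔCt = (26.61−17.75) − (30.45−17.00) = 8.86 − 13.45 = -4.59; fold change = 2^4.59 = 24.084
BAX7: ΔΔCt = (21.75−17.75) − (25.18−17.00) = 4.00 − 8.18 = -4.18; fold change = 2^4.18 = 18.126
COL7: ΔΔCt = (37.40−17.75) − (31.72−17.00) = 19.65 − 14.72 = 4.93; fold change = 2^-4.93 = 0.033
COL7 has the largest |ΔΔCt| = 4.93.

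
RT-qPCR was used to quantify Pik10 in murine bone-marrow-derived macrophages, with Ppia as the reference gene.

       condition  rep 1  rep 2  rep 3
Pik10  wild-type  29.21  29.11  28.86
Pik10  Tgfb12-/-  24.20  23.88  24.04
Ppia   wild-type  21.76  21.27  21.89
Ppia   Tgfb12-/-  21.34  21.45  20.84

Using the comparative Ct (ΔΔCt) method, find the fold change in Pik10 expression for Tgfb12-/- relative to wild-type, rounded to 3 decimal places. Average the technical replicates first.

Mean Ct: Pik10 wild-type 29.060; Pik10 Tgfb12-/- 24.040; Ppia wild-type 21.640; Ppia Tgfb12-/- 21.210
ΔCt(wild-type) = 29.060 − 21.640 = 7.420
ΔCt(Tgfb12-/-) = 24.040 − 21.210 = 2.830
ΔΔCt = 2.830 − 7.420 = -4.590
Fold change = 2^(−(-4.590)) = 2^4.590 = 24.0839

24.084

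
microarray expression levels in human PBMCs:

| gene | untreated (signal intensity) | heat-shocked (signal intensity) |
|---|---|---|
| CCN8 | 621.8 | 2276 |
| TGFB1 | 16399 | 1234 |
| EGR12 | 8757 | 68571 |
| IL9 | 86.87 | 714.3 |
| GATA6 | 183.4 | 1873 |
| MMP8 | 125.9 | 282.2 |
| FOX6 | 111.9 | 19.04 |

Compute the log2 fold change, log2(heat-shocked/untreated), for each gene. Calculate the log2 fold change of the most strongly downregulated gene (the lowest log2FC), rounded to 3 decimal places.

-3.732

log2(2276/621.8) = 1.872  (CCN8)
log2(1234/16399) = -3.732  (TGFB1)
log2(68571/8757) = 2.969  (EGR12)
log2(714.3/86.87) = 3.040  (IL9)
log2(1873/183.4) = 3.352  (GATA6)
log2(282.2/125.9) = 1.164  (MMP8)
log2(19.04/111.9) = -2.555  (FOX6)
TGFB1 is most strongly downregulated.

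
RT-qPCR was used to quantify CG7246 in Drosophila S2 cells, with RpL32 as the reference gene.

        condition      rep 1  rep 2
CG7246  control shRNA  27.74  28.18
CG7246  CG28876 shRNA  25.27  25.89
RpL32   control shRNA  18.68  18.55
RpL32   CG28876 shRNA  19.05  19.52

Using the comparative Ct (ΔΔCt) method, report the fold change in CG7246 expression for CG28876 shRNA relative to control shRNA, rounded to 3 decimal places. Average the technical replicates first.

Mean Ct: CG7246 control shRNA 27.960; CG7246 CG28876 shRNA 25.580; RpL32 control shRNA 18.615; RpL32 CG28876 shRNA 19.285
ΔCt(control shRNA) = 27.960 − 18.615 = 9.345
ΔCt(CG28876 shRNA) = 25.580 − 19.285 = 6.295
ΔΔCt = 6.295 − 9.345 = -3.050
Fold change = 2^(−(-3.050)) = 2^3.050 = 8.2821

8.282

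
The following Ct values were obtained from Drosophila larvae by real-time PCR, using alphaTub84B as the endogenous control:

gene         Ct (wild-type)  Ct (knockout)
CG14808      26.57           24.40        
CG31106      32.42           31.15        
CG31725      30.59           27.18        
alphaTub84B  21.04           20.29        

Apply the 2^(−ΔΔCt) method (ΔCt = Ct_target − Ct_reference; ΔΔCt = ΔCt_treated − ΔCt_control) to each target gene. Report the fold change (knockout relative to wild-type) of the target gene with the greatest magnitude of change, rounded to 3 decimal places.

6.320

CG14808: ΔΔCt = (24.40−20.29) − (26.57−21.04) = 4.11 − 5.53 = -1.42; fold change = 2^1.42 = 2.676
CG31106: ΔΔCt = (31.15−20.29) − (32.42−21.04) = 10.86 − 11.38 = -0.52; fold change = 2^0.52 = 1.434
CG31725: ΔΔCt = (27.18−20.29) − (30.59−21.04) = 6.89 − 9.55 = -2.66; fold change = 2^2.66 = 6.320
CG31725 has the largest |ΔΔCt| = 2.66.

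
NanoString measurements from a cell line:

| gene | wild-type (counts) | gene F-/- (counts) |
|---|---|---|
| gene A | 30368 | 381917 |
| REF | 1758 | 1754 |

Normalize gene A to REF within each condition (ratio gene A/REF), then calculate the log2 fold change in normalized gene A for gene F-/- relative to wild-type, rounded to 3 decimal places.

3.656

gene A/REF (wild-type) = 30368 / 1758 = 17.274
gene A/REF (gene F-/-) = 381917 / 1754 = 217.74
Fold change = 217.74 / 17.274 = 12.6050
log2(12.6050) = 3.6559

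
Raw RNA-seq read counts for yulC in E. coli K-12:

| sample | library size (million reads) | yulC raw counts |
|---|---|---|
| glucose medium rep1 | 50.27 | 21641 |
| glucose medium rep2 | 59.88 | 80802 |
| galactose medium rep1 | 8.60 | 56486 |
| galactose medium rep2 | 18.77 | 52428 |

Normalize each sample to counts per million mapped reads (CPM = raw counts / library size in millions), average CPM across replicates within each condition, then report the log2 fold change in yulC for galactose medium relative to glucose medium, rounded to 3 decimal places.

CPM(glucose medium rep1) = 21641 / 50.27 = 430.4953
CPM(glucose medium rep2) = 80802 / 59.88 = 1349.3988
CPM(galactose medium rep1) = 56486 / 8.60 = 6568.1395
CPM(galactose medium rep2) = 52428 / 18.77 = 2793.1806
mean CPM(glucose medium) = 889.9471; mean CPM(galactose medium) = 4680.6601
Fold change = 4680.6601 / 889.9471 = 5.25948
log2(5.25948) = 2.3949

2.395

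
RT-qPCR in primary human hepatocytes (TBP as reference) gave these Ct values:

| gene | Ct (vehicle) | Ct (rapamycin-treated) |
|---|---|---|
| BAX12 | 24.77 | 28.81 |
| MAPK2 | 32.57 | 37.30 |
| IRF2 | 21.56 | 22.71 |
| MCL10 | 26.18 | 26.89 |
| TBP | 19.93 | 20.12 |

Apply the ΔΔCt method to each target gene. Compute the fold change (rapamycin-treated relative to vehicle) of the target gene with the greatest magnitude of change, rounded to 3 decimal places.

BAX12: ΔΔCt = (28.81−20.12) − (24.77−19.93) = 8.69 − 4.84 = 3.85; fold change = 2^-3.85 = 0.069
MAPK2: ΔΔCt = (37.30−20.12) − (32.57−19.93) = 17.18 − 12.64 = 4.54; fold change = 2^-4.54 = 0.043
IRF2: ΔΔCt = (22.71−20.12) − (21.56−19.93) = 2.59 − 1.63 = 0.96; fold change = 2^-0.96 = 0.514
MCL10: ΔΔCt = (26.89−20.12) − (26.18−19.93) = 6.77 − 6.25 = 0.52; fold change = 2^-0.52 = 0.697
MAPK2 has the largest |ΔΔCt| = 4.54.

0.043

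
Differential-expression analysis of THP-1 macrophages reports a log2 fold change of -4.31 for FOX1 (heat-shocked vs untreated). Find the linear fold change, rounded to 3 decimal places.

Fold change = 2^(-4.31) = 0.0504
That is, FOX1 drops to 5.0% of the untreated level.

0.050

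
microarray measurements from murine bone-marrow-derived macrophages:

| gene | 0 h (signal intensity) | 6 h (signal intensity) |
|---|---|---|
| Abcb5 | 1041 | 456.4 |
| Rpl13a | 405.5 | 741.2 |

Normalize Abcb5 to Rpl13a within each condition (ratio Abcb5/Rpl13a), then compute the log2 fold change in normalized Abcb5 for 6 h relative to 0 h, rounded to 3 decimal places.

-2.060

Abcb5/Rpl13a (0 h) = 1041 / 405.5 = 2.5672
Abcb5/Rpl13a (6 h) = 456.4 / 741.2 = 0.61576
Fold change = 0.61576 / 2.5672 = 0.2399
log2(0.2399) = -2.0598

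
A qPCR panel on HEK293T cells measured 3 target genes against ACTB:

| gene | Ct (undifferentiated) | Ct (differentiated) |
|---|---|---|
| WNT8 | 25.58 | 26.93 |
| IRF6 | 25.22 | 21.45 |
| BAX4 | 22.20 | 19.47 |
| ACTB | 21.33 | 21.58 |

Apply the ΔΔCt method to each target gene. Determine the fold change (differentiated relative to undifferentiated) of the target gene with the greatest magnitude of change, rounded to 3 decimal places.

WNT8: ΔΔCt = (26.93−21.58) − (25.58−21.33) = 5.35 − 4.25 = 1.10; fold change = 2^-1.10 = 0.467
IRF6: ΔΔCt = (21.45−21.58) − (25.22−21.33) = -0.13 − 3.89 = -4.02; fold change = 2^4.02 = 16.223
BAX4: ΔΔCt = (19.47−21.58) − (22.20−21.33) = -2.11 − 0.87 = -2.98; fold change = 2^2.98 = 7.890
IRF6 has the largest |ΔΔCt| = 4.02.

16.223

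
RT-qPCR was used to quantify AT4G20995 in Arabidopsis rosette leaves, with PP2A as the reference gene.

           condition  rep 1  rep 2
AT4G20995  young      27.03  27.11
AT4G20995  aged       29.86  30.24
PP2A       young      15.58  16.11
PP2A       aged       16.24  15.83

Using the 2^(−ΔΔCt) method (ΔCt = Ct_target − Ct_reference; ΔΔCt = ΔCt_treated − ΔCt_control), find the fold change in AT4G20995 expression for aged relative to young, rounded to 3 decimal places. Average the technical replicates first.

0.145

Mean Ct: AT4G20995 young 27.070; AT4G20995 aged 30.050; PP2A young 15.845; PP2A aged 16.035
ΔCt(young) = 27.070 − 15.845 = 11.225
ΔCt(aged) = 30.050 − 16.035 = 14.015
ΔΔCt = 14.015 − 11.225 = 2.790
Fold change = 2^(−2.790) = 0.1446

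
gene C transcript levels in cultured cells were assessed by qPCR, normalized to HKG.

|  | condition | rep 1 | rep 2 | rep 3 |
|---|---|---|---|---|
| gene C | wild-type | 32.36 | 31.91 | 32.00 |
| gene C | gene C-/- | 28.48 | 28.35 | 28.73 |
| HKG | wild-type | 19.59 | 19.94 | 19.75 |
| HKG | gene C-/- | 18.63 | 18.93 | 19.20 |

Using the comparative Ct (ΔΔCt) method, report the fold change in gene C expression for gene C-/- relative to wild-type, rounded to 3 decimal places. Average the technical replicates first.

6.635

Mean Ct: gene C wild-type 32.090; gene C gene C-/- 28.520; HKG wild-type 19.760; HKG gene C-/- 18.920
ΔCt(wild-type) = 32.090 − 19.760 = 12.330
ΔCt(gene C-/-) = 28.520 − 18.920 = 9.600
ΔΔCt = 9.600 − 12.330 = -2.730
Fold change = 2^(−(-2.730)) = 2^2.730 = 6.6346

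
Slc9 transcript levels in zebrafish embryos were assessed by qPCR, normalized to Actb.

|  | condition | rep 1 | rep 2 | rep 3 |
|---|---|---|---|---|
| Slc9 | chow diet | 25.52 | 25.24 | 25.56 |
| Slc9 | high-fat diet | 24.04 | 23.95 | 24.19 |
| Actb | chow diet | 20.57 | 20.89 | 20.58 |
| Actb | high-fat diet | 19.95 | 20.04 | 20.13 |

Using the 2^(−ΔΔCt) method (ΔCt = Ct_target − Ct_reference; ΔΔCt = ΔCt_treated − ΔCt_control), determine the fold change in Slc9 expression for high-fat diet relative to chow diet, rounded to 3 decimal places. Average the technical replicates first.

1.670

Mean Ct: Slc9 chow diet 25.440; Slc9 high-fat diet 24.060; Actb chow diet 20.680; Actb high-fat diet 20.040
ΔCt(chow diet) = 25.440 − 20.680 = 4.760
ΔCt(high-fat diet) = 24.060 − 20.040 = 4.020
ΔΔCt = 4.020 − 4.760 = -0.740
Fold change = 2^(−(-0.740)) = 2^0.740 = 1.6702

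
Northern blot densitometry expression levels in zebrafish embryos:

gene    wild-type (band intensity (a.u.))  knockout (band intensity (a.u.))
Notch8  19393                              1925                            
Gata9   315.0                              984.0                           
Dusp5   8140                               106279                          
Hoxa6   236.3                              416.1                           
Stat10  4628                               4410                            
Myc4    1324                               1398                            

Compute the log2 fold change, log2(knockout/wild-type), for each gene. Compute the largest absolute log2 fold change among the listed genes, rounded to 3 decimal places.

log2(1925/19393) = -3.333  (Notch8)
log2(984.0/315.0) = 1.643  (Gata9)
log2(106279/8140) = 3.707  (Dusp5)
log2(416.1/236.3) = 0.816  (Hoxa6)
log2(4410/4628) = -0.070  (Stat10)
log2(1398/1324) = 0.078  (Myc4)
The largest magnitude belongs to Dusp5.

3.707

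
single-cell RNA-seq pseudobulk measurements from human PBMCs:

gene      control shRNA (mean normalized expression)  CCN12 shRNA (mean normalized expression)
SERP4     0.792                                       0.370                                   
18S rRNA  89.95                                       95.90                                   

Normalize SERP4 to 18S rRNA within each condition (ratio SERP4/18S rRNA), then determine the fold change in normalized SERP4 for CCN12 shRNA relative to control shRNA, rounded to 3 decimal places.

0.438

SERP4/18S rRNA (control shRNA) = 0.792 / 89.95 = 0.0088049
SERP4/18S rRNA (CCN12 shRNA) = 0.370 / 95.90 = 0.0038582
Fold change = 0.0038582 / 0.0088049 = 0.4382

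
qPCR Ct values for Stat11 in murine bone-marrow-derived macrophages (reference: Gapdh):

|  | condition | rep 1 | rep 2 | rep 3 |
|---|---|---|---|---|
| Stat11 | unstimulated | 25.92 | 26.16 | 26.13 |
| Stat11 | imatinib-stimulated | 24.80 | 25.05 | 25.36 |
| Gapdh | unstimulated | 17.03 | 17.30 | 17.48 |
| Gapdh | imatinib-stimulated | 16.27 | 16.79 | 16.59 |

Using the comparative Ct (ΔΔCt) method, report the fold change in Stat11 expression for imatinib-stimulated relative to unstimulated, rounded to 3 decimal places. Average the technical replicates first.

1.214

Mean Ct: Stat11 unstimulated 26.070; Stat11 imatinib-stimulated 25.070; Gapdh unstimulated 17.270; Gapdh imatinib-stimulated 16.550
ΔCt(unstimulated) = 26.070 − 17.270 = 8.800
ΔCt(imatinib-stimulated) = 25.070 − 16.550 = 8.520
ΔΔCt = 8.520 − 8.800 = -0.280
Fold change = 2^(−(-0.280)) = 2^0.280 = 1.2142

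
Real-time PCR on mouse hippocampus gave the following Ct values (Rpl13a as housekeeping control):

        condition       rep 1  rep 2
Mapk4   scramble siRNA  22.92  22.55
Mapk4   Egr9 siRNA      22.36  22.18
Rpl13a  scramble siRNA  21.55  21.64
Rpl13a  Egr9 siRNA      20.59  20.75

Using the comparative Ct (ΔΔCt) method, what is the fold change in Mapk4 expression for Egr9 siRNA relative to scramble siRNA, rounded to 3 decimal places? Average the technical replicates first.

0.727

Mean Ct: Mapk4 scramble siRNA 22.735; Mapk4 Egr9 siRNA 22.270; Rpl13a scramble siRNA 21.595; Rpl13a Egr9 siRNA 20.670
ΔCt(scramble siRNA) = 22.735 − 21.595 = 1.140
ΔCt(Egr9 siRNA) = 22.270 − 20.670 = 1.600
ΔΔCt = 1.600 − 1.140 = 0.460
Fold change = 2^(−0.460) = 0.7270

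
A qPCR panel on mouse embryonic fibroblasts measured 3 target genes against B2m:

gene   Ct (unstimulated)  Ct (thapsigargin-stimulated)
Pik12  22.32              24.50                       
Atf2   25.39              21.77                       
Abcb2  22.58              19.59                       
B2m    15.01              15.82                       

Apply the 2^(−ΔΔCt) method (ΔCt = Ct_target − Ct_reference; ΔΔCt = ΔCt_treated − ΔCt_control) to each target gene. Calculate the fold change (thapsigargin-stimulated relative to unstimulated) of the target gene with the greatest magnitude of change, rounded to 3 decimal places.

21.556

Pik12: ΔΔCt = (24.50−15.82) − (22.32−15.01) = 8.68 − 7.31 = 1.37; fold change = 2^-1.37 = 0.387
Atf2: ΔΔCt = (21.77−15.82) − (25.39−15.01) = 5.95 − 10.38 = -4.43; fold change = 2^4.43 = 21.556
Abcb2: ΔΔCt = (19.59−15.82) − (22.58−15.01) = 3.77 − 7.57 = -3.80; fold change = 2^3.80 = 13.929
Atf2 has the largest |ΔΔCt| = 4.43.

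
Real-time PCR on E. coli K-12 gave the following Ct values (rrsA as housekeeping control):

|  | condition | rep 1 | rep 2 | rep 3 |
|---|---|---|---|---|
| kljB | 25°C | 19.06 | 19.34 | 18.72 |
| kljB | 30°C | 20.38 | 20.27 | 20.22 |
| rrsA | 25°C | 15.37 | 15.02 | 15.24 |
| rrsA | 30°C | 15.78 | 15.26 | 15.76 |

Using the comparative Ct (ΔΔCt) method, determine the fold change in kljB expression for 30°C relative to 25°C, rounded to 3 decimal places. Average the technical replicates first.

Mean Ct: kljB 25°C 19.040; kljB 30°C 20.290; rrsA 25°C 15.210; rrsA 30°C 15.600
ΔCt(25°C) = 19.040 − 15.210 = 3.830
ΔCt(30°C) = 20.290 − 15.600 = 4.690
ΔΔCt = 4.690 − 3.830 = 0.860
Fold change = 2^(−0.860) = 0.5510

0.551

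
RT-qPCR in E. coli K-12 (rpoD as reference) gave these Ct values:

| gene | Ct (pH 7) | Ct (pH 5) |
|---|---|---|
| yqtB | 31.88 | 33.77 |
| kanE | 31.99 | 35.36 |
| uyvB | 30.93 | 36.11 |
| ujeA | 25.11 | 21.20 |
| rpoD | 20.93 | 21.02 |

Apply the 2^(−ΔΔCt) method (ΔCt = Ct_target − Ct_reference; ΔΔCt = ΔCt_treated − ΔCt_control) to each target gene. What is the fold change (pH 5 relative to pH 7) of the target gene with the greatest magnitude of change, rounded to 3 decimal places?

0.029

yqtB: ΔΔCt = (33.77−21.02) − (31.88−20.93) = 12.75 − 10.95 = 1.80; fold change = 2^-1.80 = 0.287
kanE: ΔΔCt = (35.36−21.02) − (31.99−20.93) = 14.34 − 11.06 = 3.28; fold change = 2^-3.28 = 0.103
uyvB: ΔΔCt = (36.11−21.02) − (30.93−20.93) = 15.09 − 10.00 = 5.09; fold change = 2^-5.09 = 0.029
ujeA: ΔΔCt = (21.20−21.02) − (25.11−20.93) = 0.18 − 4.18 = -4.00; fold change = 2^4.00 = 16.000
uyvB has the largest |ΔΔCt| = 5.09.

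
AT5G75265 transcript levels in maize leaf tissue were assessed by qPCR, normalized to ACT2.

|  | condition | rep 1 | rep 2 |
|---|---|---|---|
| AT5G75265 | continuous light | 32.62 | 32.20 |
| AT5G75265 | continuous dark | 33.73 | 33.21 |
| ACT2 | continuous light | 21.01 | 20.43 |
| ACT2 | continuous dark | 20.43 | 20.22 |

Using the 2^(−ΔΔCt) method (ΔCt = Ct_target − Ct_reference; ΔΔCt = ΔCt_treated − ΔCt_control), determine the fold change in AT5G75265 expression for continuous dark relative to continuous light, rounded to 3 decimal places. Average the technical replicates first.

0.365

Mean Ct: AT5G75265 continuous light 32.410; AT5G75265 continuous dark 33.470; ACT2 continuous light 20.720; ACT2 continuous dark 20.325
ΔCt(continuous light) = 32.410 − 20.720 = 11.690
ΔCt(continuous dark) = 33.470 − 20.325 = 13.145
ΔΔCt = 13.145 − 11.690 = 1.455
Fold change = 2^(−1.455) = 0.3648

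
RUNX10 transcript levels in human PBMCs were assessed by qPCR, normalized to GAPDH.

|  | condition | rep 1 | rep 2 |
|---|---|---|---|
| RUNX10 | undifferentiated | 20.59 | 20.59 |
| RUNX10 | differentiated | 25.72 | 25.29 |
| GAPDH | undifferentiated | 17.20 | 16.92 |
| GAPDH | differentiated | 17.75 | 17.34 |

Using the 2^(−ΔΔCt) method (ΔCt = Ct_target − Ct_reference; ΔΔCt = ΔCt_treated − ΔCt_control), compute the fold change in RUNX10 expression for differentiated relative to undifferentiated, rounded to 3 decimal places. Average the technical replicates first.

0.046

Mean Ct: RUNX10 undifferentiated 20.590; RUNX10 differentiated 25.505; GAPDH undifferentiated 17.060; GAPDH differentiated 17.545
ΔCt(undifferentiated) = 20.590 − 17.060 = 3.530
ΔCt(differentiated) = 25.505 − 17.545 = 7.960
ΔΔCt = 7.960 − 3.530 = 4.430
Fold change = 2^(−4.430) = 0.0464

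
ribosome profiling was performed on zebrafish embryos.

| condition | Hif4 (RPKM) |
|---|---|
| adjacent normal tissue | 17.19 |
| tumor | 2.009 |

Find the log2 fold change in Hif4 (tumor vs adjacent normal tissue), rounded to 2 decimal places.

Fold change = 2.009 / 17.19 = 0.1169
log2(0.1169) = -3.097

-3.10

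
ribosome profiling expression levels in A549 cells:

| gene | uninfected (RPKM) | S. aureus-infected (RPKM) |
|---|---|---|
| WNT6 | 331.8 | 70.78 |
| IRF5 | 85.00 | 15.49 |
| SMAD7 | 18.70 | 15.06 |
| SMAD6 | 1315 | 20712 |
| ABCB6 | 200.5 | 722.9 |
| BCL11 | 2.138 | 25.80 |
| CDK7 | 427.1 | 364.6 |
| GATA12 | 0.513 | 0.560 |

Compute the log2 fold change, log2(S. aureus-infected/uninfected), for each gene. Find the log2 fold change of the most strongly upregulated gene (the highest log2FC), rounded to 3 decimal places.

log2(70.78/331.8) = -2.229  (WNT6)
log2(15.49/85.00) = -2.456  (IRF5)
log2(15.06/18.70) = -0.312  (SMAD7)
log2(20712/1315) = 3.977  (SMAD6)
log2(722.9/200.5) = 1.850  (ABCB6)
log2(25.80/2.138) = 3.593  (BCL11)
log2(364.6/427.1) = -0.228  (CDK7)
log2(0.560/0.513) = 0.126  (GATA12)
SMAD6 is most strongly upregulated.

3.977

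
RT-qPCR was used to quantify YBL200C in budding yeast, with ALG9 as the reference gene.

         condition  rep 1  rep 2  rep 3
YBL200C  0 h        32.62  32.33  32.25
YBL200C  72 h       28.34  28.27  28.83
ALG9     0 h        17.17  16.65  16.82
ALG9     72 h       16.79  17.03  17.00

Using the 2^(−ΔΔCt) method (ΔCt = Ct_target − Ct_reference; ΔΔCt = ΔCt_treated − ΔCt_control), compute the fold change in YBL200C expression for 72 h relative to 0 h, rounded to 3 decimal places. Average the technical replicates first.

Mean Ct: YBL200C 0 h 32.400; YBL200C 72 h 28.480; ALG9 0 h 16.880; ALG9 72 h 16.940
ΔCt(0 h) = 32.400 − 16.880 = 15.520
ΔCt(72 h) = 28.480 − 16.940 = 11.540
ΔΔCt = 11.540 − 15.520 = -3.980
Fold change = 2^(−(-3.980)) = 2^3.980 = 15.7797

15.780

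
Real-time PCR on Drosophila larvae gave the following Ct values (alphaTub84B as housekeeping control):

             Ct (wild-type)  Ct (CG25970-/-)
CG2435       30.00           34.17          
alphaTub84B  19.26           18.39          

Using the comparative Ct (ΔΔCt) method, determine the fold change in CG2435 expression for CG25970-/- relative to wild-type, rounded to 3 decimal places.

ΔCt(wild-type) = 30.000 − 19.260 = 10.740
ΔCt(CG25970-/-) = 34.170 − 18.390 = 15.780
ΔΔCt = 15.780 − 10.740 = 5.040
Fold change = 2^(−5.040) = 0.0304

0.030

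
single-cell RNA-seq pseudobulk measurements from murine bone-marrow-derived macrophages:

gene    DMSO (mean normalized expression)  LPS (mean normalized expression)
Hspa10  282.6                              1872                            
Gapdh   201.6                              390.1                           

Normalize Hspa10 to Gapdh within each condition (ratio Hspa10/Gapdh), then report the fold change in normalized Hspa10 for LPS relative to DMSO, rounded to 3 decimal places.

3.423

Hspa10/Gapdh (DMSO) = 282.6 / 201.6 = 1.4018
Hspa10/Gapdh (LPS) = 1872 / 390.1 = 4.7988
Fold change = 4.7988 / 1.4018 = 3.4233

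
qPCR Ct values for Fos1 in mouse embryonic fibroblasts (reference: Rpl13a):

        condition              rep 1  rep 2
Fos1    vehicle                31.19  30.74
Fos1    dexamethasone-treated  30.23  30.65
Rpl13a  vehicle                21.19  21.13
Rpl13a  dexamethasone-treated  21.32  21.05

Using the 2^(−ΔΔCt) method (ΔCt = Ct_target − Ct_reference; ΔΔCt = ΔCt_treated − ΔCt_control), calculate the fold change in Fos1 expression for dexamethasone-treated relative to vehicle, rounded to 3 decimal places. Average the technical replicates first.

1.464

Mean Ct: Fos1 vehicle 30.965; Fos1 dexamethasone-treated 30.440; Rpl13a vehicle 21.160; Rpl13a dexamethasone-treated 21.185
ΔCt(vehicle) = 30.965 − 21.160 = 9.805
ΔCt(dexamethasone-treated) = 30.440 − 21.185 = 9.255
ΔΔCt = 9.255 − 9.805 = -0.550
Fold change = 2^(−(-0.550)) = 2^0.550 = 1.4641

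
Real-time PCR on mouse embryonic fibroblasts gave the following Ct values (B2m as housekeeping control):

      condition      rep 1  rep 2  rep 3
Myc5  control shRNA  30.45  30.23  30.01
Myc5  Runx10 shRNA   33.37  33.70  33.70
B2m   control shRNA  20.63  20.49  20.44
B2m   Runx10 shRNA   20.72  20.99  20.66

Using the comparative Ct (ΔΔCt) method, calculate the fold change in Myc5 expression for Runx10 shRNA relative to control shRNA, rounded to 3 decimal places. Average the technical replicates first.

Mean Ct: Myc5 control shRNA 30.230; Myc5 Runx10 shRNA 33.590; B2m control shRNA 20.520; B2m Runx10 shRNA 20.790
ΔCt(control shRNA) = 30.230 − 20.520 = 9.710
ΔCt(Runx10 shRNA) = 33.590 − 20.790 = 12.800
ΔΔCt = 12.800 − 9.710 = 3.090
Fold change = 2^(−3.090) = 0.1174

0.117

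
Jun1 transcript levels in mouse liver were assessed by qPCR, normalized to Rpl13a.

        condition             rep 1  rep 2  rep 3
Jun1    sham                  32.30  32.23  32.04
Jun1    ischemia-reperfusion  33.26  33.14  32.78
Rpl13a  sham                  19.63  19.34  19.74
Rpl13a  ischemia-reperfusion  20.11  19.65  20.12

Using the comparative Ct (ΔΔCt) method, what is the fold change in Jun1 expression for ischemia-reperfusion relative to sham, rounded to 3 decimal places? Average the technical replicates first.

Mean Ct: Jun1 sham 32.190; Jun1 ischemia-reperfusion 33.060; Rpl13a sham 19.570; Rpl13a ischemia-reperfusion 19.960
ΔCt(sham) = 32.190 − 19.570 = 12.620
ΔCt(ischemia-reperfusion) = 33.060 − 19.960 = 13.100
ΔΔCt = 13.100 − 12.620 = 0.480
Fold change = 2^(−0.480) = 0.7170

0.717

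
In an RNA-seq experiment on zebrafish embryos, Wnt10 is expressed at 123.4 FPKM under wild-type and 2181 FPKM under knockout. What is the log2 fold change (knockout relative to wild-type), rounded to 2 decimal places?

Fold change = 2181 / 123.4 = 17.6742
log2(17.6742) = 4.144

4.14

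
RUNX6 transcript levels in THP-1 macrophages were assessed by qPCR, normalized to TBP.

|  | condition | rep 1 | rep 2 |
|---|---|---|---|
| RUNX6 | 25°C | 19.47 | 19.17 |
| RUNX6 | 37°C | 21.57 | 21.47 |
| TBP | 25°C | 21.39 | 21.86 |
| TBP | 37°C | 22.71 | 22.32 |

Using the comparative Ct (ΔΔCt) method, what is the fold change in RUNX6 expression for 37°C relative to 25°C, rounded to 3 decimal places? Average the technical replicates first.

Mean Ct: RUNX6 25°C 19.320; RUNX6 37°C 21.520; TBP 25°C 21.625; TBP 37°C 22.515
ΔCt(25°C) = 19.320 − 21.625 = -2.305
ΔCt(37°C) = 21.520 − 22.515 = -0.995
ΔΔCt = -0.995 − (-2.305) = 1.310
Fold change = 2^(−1.310) = 0.4033

0.403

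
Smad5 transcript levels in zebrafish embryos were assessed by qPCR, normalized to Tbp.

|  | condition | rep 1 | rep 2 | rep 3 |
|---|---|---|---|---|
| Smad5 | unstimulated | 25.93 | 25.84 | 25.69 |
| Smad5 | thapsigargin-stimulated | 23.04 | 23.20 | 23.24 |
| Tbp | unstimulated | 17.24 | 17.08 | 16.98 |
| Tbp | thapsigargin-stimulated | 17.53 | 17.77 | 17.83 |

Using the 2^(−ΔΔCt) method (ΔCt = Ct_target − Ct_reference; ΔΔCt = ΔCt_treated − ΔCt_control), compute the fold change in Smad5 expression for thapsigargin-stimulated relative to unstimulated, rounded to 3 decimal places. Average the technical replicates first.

9.646

Mean Ct: Smad5 unstimulated 25.820; Smad5 thapsigargin-stimulated 23.160; Tbp unstimulated 17.100; Tbp thapsigargin-stimulated 17.710
ΔCt(unstimulated) = 25.820 − 17.100 = 8.720
ΔCt(thapsigargin-stimulated) = 23.160 − 17.710 = 5.450
ΔΔCt = 5.450 − 8.720 = -3.270
Fold change = 2^(−(-3.270)) = 2^3.270 = 9.6465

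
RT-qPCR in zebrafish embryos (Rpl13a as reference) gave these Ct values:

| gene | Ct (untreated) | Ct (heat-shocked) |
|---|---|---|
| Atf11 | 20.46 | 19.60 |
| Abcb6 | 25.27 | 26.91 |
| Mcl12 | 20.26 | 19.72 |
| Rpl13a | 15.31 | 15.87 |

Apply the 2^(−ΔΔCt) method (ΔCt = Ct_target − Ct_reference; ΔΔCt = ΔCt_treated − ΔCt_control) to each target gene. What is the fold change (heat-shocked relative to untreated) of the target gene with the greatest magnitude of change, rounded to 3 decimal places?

Atf11: ΔΔCt = (19.60−15.87) − (20.46−15.31) = 3.73 − 5.15 = -1.42; fold change = 2^1.42 = 2.676
Abcb6: ΔΔCt = (26.91−15.87) − (25.27−15.31) = 11.04 − 9.96 = 1.08; fold change = 2^-1.08 = 0.473
Mcl12: ΔΔCt = (19.72−15.87) − (20.26−15.31) = 3.85 − 4.95 = -1.10; fold change = 2^1.10 = 2.144
Atf11 has the largest |ΔΔCt| = 1.42.

2.676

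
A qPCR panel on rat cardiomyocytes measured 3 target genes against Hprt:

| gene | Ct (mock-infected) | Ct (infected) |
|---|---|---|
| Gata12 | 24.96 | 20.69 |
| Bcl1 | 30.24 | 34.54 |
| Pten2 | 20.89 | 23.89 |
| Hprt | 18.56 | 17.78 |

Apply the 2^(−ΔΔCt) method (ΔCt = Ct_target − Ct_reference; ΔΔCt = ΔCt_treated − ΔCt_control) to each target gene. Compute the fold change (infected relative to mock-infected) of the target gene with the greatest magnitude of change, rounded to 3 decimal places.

0.030

Gata12: ΔΔCt = (20.69−17.78) − (24.96−18.56) = 2.91 − 6.40 = -3.49; fold change = 2^3.49 = 11.236
Bcl1: ΔΔCt = (34.54−17.78) − (30.24−18.56) = 16.76 − 11.68 = 5.08; fold change = 2^-5.08 = 0.030
Pten2: ΔΔCt = (23.89−17.78) − (20.89−18.56) = 6.11 − 2.33 = 3.78; fold change = 2^-3.78 = 0.073
Bcl1 has the largest |ΔΔCt| = 5.08.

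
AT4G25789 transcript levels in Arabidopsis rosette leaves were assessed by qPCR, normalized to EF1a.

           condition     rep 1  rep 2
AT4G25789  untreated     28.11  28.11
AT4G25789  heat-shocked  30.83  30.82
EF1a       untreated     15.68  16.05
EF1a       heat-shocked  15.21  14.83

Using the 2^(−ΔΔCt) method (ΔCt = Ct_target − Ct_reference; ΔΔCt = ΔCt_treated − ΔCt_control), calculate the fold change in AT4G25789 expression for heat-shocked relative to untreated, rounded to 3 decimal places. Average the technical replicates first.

Mean Ct: AT4G25789 untreated 28.110; AT4G25789 heat-shocked 30.825; EF1a untreated 15.865; EF1a heat-shocked 15.020
ΔCt(untreated) = 28.110 − 15.865 = 12.245
ΔCt(heat-shocked) = 30.825 − 15.020 = 15.805
ΔΔCt = 15.805 − 12.245 = 3.560
Fold change = 2^(−3.560) = 0.0848

0.085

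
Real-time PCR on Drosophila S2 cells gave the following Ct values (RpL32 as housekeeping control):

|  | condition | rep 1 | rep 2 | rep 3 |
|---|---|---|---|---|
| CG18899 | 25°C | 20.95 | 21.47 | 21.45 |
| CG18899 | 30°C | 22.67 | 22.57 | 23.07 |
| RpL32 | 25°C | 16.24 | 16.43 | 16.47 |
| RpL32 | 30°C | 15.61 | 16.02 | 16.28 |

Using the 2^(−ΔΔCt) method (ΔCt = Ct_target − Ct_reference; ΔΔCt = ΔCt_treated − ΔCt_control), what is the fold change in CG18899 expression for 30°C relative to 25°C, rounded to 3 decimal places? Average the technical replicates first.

0.270

Mean Ct: CG18899 25°C 21.290; CG18899 30°C 22.770; RpL32 25°C 16.380; RpL32 30°C 15.970
ΔCt(25°C) = 21.290 − 16.380 = 4.910
ΔCt(30°C) = 22.770 − 15.970 = 6.800
ΔΔCt = 6.800 − 4.910 = 1.890
Fold change = 2^(−1.890) = 0.2698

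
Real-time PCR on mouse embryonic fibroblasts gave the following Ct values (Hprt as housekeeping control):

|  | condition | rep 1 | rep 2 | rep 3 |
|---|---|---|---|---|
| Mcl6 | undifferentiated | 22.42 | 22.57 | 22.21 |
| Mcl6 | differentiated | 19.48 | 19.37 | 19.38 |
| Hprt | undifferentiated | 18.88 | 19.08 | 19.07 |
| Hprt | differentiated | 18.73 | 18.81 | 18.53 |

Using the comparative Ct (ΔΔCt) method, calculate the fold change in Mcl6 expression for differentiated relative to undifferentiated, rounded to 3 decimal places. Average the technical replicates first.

6.364

Mean Ct: Mcl6 undifferentiated 22.400; Mcl6 differentiated 19.410; Hprt undifferentiated 19.010; Hprt differentiated 18.690
ΔCt(undifferentiated) = 22.400 − 19.010 = 3.390
ΔCt(differentiated) = 19.410 − 18.690 = 0.720
ΔΔCt = 0.720 − 3.390 = -2.670
Fold change = 2^(−(-2.670)) = 2^2.670 = 6.3643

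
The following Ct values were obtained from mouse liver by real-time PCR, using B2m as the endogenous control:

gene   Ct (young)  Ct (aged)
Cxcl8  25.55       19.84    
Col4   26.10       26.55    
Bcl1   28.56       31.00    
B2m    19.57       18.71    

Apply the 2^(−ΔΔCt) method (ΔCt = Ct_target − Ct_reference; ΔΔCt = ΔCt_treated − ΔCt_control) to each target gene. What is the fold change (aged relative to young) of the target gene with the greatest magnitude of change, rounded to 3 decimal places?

Cxcl8: ΔΔCt = (19.84−18.71) − (25.55−19.57) = 1.13 − 5.98 = -4.85; fold change = 2^4.85 = 28.840
Col4: ΔΔCt = (26.55−18.71) − (26.10−19.57) = 7.84 − 6.53 = 1.31; fold change = 2^-1.31 = 0.403
Bcl1: ΔΔCt = (31.00−18.71) − (28.56−19.57) = 12.29 − 8.99 = 3.30; fold change = 2^-3.30 = 0.102
Cxcl8 has the largest |ΔΔCt| = 4.85.

28.840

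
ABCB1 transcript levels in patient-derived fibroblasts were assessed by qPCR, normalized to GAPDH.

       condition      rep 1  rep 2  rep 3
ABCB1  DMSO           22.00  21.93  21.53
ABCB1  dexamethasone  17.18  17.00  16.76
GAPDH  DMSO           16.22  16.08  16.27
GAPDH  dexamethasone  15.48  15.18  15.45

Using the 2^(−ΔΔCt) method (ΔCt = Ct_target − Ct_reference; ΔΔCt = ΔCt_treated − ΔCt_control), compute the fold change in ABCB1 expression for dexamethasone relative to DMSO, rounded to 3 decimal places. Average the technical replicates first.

16.223

Mean Ct: ABCB1 DMSO 21.820; ABCB1 dexamethasone 16.980; GAPDH DMSO 16.190; GAPDH dexamethasone 15.370
ΔCt(DMSO) = 21.820 − 16.190 = 5.630
ΔCt(dexamethasone) = 16.980 − 15.370 = 1.610
ΔΔCt = 1.610 − 5.630 = -4.020
Fold change = 2^(−(-4.020)) = 2^4.020 = 16.2234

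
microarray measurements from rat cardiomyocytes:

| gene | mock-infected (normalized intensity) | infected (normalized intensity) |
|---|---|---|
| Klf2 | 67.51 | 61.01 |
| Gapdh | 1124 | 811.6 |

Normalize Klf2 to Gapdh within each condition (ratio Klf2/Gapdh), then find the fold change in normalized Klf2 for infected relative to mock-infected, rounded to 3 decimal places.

1.252

Klf2/Gapdh (mock-infected) = 67.51 / 1124 = 0.060062
Klf2/Gapdh (infected) = 61.01 / 811.6 = 0.075172
Fold change = 0.075172 / 0.060062 = 1.2516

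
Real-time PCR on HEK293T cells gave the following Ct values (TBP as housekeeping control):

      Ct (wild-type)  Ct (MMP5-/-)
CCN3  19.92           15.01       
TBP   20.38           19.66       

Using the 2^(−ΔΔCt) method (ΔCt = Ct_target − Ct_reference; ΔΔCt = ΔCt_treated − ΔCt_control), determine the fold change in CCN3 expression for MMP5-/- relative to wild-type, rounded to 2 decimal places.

ΔCt(wild-type) = 19.920 − 20.380 = -0.460
ΔCt(MMP5-/-) = 15.010 − 19.660 = -4.650
ΔΔCt = -4.650 − (-0.460) = -4.190
Fold change = 2^(−(-4.190)) = 2^4.190 = 18.252

18.25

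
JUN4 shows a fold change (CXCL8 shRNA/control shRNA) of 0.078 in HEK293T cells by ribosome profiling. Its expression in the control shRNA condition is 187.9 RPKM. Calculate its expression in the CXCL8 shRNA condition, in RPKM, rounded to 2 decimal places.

CXCL8 shRNA expression = 187.9 × 0.078 = 14.66

14.66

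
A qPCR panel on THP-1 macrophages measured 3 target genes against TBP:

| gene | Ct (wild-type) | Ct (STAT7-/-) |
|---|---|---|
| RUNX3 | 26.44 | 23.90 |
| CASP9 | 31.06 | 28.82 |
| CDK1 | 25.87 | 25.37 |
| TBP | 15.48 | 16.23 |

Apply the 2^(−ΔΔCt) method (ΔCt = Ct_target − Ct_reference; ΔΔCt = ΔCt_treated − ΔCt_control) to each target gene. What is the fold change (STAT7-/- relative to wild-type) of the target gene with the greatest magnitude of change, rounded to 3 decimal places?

RUNX3: ΔΔCt = (23.90−16.23) − (26.44−15.48) = 7.67 − 10.96 = -3.29; fold change = 2^3.29 = 9.781
CASP9: ΔΔCt = (28.82−16.23) − (31.06−15.48) = 12.59 − 15.58 = -2.99; fold change = 2^2.99 = 7.945
CDK1: ΔΔCt = (25.37−16.23) − (25.87−15.48) = 9.14 − 10.39 = -1.25; fold change = 2^1.25 = 2.378
RUNX3 has the largest |ΔΔCt| = 3.29.

9.781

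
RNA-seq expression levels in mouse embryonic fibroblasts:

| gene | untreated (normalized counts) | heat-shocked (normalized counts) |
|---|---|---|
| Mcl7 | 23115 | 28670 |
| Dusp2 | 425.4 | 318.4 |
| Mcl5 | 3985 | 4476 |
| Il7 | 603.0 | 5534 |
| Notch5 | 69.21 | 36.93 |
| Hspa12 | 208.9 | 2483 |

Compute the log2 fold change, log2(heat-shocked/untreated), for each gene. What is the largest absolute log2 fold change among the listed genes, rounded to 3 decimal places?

3.571

log2(28670/23115) = 0.311  (Mcl7)
log2(318.4/425.4) = -0.418  (Dusp2)
log2(4476/3985) = 0.168  (Mcl5)
log2(5534/603.0) = 3.198  (Il7)
log2(36.93/69.21) = -0.906  (Notch5)
log2(2483/208.9) = 3.571  (Hspa12)
The largest magnitude belongs to Hspa12.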